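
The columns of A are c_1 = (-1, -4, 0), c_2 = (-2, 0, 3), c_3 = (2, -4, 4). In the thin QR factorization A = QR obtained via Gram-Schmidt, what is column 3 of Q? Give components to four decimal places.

c_1 = (-1, -4, 0); ‖c_1‖ = 4.1231, so q_1 = (-0.2425, -0.9701, 0.0000).
q_1·c_2 = (-0.2425)·(-2) + (-0.9701)·0 + 0.0000·3 = 0.4851.
u_2 = c_2 − 0.4851·q_1 = (-1.8824, 0.4706, 3.0000).
‖u_2‖ = 3.5728, so q_2 = (-0.5269, 0.1317, 0.8397).
q_1·c_3 = (-0.2425)·2 + (-0.9701)·(-4) + 0.0000·4 = 3.3955; q_2·c_3 = (-0.5269)·2 + 0.1317·(-4) + 0.8397·4 = 1.7782.
u_3 = c_3 − 3.3955·q_1 − 1.7782·q_2 = (3.7604, -0.9401, 2.5069).
‖u_3‖ = 4.6161, so q_3 = (0.8146, -0.2037, 0.5431).

q_3 = (0.8146, -0.2037, 0.5431)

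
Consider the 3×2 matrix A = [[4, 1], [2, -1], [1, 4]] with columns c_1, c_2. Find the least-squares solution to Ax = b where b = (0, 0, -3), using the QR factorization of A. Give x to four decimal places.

x = (0.0526, -0.6842)

c_1 = (4, 2, 1); ‖c_1‖ = 4.5826, so q_1 = (0.8729, 0.4364, 0.2182).
q_1·c_2 = 0.8729·1 + 0.4364·(-1) + 0.2182·4 = 1.3093.
u_2 = c_2 − 1.3093·q_1 = (-0.1429, -1.5714, 3.7143).
‖u_2‖ = 4.0356, so q_2 = (-0.0354, -0.3894, 0.9204).
Qᵀb = (-0.6547, -2.7612).
Back-substitute: x_2 = -2.7612/4.0356 = -0.6842.
x_1 = (-0.6547 − 1.3093·(-0.6842))/4.5826 = 0.0526.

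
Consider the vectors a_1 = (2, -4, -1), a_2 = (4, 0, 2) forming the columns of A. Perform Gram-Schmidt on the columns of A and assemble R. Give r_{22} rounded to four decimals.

a_1 = (2, -4, -1); ‖a_1‖ = 4.5826, so e_1 = (0.4364, -0.8729, -0.2182).
e_1·a_2 = 0.4364·4 + (-0.8729)·0 + (-0.2182)·2 = 1.3093.
u_2 = a_2 − 1.3093·e_1 = (3.4286, 1.1429, 2.2857).
r_{22} = ‖u_2‖ = 4.2762.

r_{22} = 4.2762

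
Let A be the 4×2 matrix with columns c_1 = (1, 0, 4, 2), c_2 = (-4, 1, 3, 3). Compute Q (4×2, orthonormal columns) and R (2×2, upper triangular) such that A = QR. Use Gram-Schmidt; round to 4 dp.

c_1 = (1, 0, 4, 2); ‖c_1‖ = 4.5826, so e_1 = (0.2182, 0.0000, 0.8729, 0.4364).
e_1·c_2 = 0.2182·(-4) + 0.0000·1 + 0.8729·3 + 0.4364·3 = 3.0551.
u_2 = c_2 − 3.0551·e_1 = (-4.6667, 1.0000, 0.3333, 1.6667).
‖u_2‖ = 5.0662, so e_2 = (-0.9211, 0.1974, 0.0658, 0.3290).

Q = [[0.2182, -0.9211], [0.0000, 0.1974], [0.8729, 0.0658], [0.4364, 0.3290]], R = [[4.5826, 3.0551], [0.0000, 5.0662]]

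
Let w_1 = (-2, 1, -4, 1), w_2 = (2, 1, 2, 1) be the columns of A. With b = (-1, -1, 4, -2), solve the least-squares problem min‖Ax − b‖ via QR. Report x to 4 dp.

w_1 = (-2, 1, -4, 1); ‖w_1‖ = 4.6904, so q_1 = (-0.4264, 0.2132, -0.8528, 0.2132).
q_1·w_2 = (-0.4264)·2 + 0.2132·1 + (-0.8528)·2 + 0.2132·1 = -2.1320.
u_2 = w_2 + 2.1320·q_1 = (1.0909, 1.4545, 0.1818, 1.4545).
‖u_2‖ = 2.3355, so q_2 = (0.4671, 0.6228, 0.0778, 0.6228).
Qᵀb = (-3.6244, -2.0241).
Back-substitute: x_2 = -2.0241/2.3355 = -0.8667.
x_1 = (-3.6244 + 2.1320·(-0.8667))/4.6904 = -1.1667.

x = (-1.1667, -0.8667)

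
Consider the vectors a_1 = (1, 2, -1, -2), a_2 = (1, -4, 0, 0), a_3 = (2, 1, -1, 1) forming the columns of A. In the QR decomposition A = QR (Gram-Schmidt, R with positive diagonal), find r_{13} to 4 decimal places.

a_1 = (1, 2, -1, -2); ‖a_1‖ = 3.1623, so e_1 = (0.3162, 0.6325, -0.3162, -0.6325).
r_{13} = e_1·a_3 = 0.9487.

r_{13} = 0.9487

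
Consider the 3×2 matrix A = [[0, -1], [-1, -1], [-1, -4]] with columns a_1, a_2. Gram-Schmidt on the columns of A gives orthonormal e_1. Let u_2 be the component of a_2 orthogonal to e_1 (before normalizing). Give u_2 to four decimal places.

u_2 = (-1.0000, 1.5000, -1.5000)

a_1 = (0, -1, -1); ‖a_1‖ = 1.4142, so e_1 = (0.0000, -0.7071, -0.7071).
e_1·a_2 = 0.0000·(-1) + (-0.7071)·(-1) + (-0.7071)·(-4) = 3.5355.
u_2 = a_2 − 3.5355·e_1 = (-1.0000, 1.5000, -1.5000).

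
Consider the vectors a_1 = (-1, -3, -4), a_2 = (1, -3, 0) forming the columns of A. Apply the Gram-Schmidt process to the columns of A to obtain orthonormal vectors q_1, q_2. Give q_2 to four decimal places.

q_1 = a_1/‖a_1‖ = (-1, -3, -4)/5.0990 = (-0.1961, -0.5883, -0.7845).
r_{12} = q_1·a_2 = 1.5689.
u_2 = a_2 − 1.5689·q_1 = (1.3077, -2.0769, 1.2308).
‖u_2‖ = 2.7456, so q_2 = (0.4763, -0.7564, 0.4483).

q_2 = (0.4763, -0.7564, 0.4483)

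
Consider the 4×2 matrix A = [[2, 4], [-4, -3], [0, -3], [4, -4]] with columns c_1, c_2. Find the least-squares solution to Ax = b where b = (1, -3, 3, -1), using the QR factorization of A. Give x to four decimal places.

x = (0.2623, 0.1390)

q_1 = c_1/‖c_1‖ = (2, -4, 0, 4)/6.0000 = (0.3333, -0.6667, 0.0000, 0.6667).
r_{12} = q_1·c_2 = 0.6667.
u_2 = c_2 − 0.6667·q_1 = (3.7778, -2.5556, -3.0000, -4.4444).
‖u_2‖ = 7.0396, so q_2 = (0.5366, -0.3630, -0.4262, -0.6314).
Qᵀb = (1.6667, 0.9786).
Back-substitute: x_2 = 0.9786/7.0396 = 0.1390.
x_1 = (1.6667 − 0.6667·0.1390)/6.0000 = 0.2623.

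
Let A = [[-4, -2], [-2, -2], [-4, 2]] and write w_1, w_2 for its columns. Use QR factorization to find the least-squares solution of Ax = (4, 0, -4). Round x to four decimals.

e_1 = w_1/‖w_1‖ = (-4, -2, -4)/6.0000 = (-0.6667, -0.3333, -0.6667).
r_{12} = e_1·w_2 = 0.6667.
u_2 = w_2 − 0.6667·e_1 = (-1.5556, -1.7778, 2.4444).
‖u_2‖ = 3.3993, so e_2 = (-0.4576, -0.5230, 0.7191).
Qᵀb = (0.0000, -4.7068).
Back-substitute: x_2 = -4.7068/3.3993 = -1.3846.
x_1 = (0.0000 − 0.6667·(-1.3846))/6.0000 = 0.1538.

x = (0.1538, -1.3846)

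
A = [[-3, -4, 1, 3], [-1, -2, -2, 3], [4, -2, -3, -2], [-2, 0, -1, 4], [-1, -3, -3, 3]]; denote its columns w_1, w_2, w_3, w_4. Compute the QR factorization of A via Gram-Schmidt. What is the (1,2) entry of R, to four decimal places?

e_1 = w_1/‖w_1‖ = (-3, -1, 4, -2, -1)/5.5678 = (-0.5388, -0.1796, 0.7184, -0.3592, -0.1796).
r_{12} = e_1·w_2 = 1.6164.

r_{12} = 1.6164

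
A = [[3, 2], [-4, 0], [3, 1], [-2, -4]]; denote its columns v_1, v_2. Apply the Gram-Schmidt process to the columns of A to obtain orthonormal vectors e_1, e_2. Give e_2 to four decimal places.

e_2 = (0.1798, 0.4889, -0.0935, -0.8485)

v_1 = (3, -4, 3, -2); ‖v_1‖ = 6.1644, so e_1 = (0.4867, -0.6489, 0.4867, -0.3244).
e_1·v_2 = 0.4867·2 + (-0.6489)·0 + 0.4867·1 + (-0.3244)·(-4) = 2.7578.
u_2 = v_2 − 2.7578·e_1 = (0.6579, 1.7895, -0.3421, -3.1053).
‖u_2‖ = 3.6599, so e_2 = (0.1798, 0.4889, -0.0935, -0.8485).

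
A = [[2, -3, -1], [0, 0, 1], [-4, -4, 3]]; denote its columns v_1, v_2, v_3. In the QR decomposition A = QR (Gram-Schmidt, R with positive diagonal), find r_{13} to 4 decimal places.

v_1 = (2, 0, -4); ‖v_1‖ = 4.4721, so e_1 = (0.4472, 0.0000, -0.8944).
r_{13} = e_1·v_3 = -3.1305.

r_{13} = -3.1305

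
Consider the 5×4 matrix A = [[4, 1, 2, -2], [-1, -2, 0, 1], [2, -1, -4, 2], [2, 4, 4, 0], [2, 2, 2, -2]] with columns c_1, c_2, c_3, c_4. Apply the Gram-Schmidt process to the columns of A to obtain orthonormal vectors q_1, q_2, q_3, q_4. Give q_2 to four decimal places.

c_1 = (4, -1, 2, 2, 2); ‖c_1‖ = 5.3852, so q_1 = (0.7428, -0.1857, 0.3714, 0.3714, 0.3714).
q_1·c_2 = 0.7428·1 + (-0.1857)·(-2) + 0.3714·(-1) + 0.3714·4 + 0.3714·2 = 2.9711.
u_2 = c_2 − 2.9711·q_1 = (-1.2069, -1.4483, -2.1034, 2.8966, 0.8966).
‖u_2‖ = 4.1440, so q_2 = (-0.2912, -0.3495, -0.5076, 0.6990, 0.2164).

q_2 = (-0.2912, -0.3495, -0.5076, 0.6990, 0.2164)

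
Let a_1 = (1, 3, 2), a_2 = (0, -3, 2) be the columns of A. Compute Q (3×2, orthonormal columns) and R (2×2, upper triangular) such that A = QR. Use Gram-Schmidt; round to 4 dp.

Q = [[0.2673, 0.1066], [0.8018, -0.5759], [0.5345, 0.8105]], R = [[3.7417, -1.3363], [0.0000, 3.3488]]

a_1 = (1, 3, 2); ‖a_1‖ = 3.7417, so q_1 = (0.2673, 0.8018, 0.5345).
q_1·a_2 = 0.2673·0 + 0.8018·(-3) + 0.5345·2 = -1.3363.
u_2 = a_2 + 1.3363·q_1 = (0.3571, -1.9286, 2.7143).
‖u_2‖ = 3.3488, so q_2 = (0.1066, -0.5759, 0.8105).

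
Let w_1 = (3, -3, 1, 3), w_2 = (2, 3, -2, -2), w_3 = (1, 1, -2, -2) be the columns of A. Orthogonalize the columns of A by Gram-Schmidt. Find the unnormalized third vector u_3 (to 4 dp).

e_1 = w_1/‖w_1‖ = (3, -3, 1, 3)/5.2915 = (0.5669, -0.5669, 0.1890, 0.5669).
r_{12} = e_1·w_2 = -2.0788.
u_2 = w_2 + 2.0788·e_1 = (3.1786, 1.8214, -1.6071, -0.8214).
‖u_2‖ = 4.0839, so e_2 = (0.7783, 0.4460, -0.3935, -0.2011).
r_{13} = e_1·w_3 = -1.5119; r_{23} = e_2·w_3 = 2.4136.
u_3 = w_3 + 1.5119·e_1 − 2.4136·e_2 = (-0.0214, -0.9336, -0.7645, -0.6574).

u_3 = (-0.0214, -0.9336, -0.7645, -0.6574)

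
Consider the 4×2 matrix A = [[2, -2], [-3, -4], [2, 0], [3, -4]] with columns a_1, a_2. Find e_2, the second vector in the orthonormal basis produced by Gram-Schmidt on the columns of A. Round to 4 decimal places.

a_1 = (2, -3, 2, 3); ‖a_1‖ = 5.0990, so e_1 = (0.3922, -0.5883, 0.3922, 0.5883).
e_1·a_2 = 0.3922·(-2) + (-0.5883)·(-4) + 0.3922·0 + 0.5883·(-4) = -0.7845.
u_2 = a_2 + 0.7845·e_1 = (-1.6923, -4.4615, 0.3077, -3.5385).
‖u_2‖ = 5.9485, so e_2 = (-0.2845, -0.7500, 0.0517, -0.5948).

e_2 = (-0.2845, -0.7500, 0.0517, -0.5948)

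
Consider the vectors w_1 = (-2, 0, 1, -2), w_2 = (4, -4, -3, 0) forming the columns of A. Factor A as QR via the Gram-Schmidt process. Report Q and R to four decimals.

Q = [[-0.6667, 0.2963], [0.0000, -0.7620], [0.3333, -0.3387], [-0.6667, -0.4657]], R = [[3.0000, -3.6667], [0.0000, 5.2493]]

w_1 = (-2, 0, 1, -2); ‖w_1‖ = 3.0000, so q_1 = (-0.6667, 0.0000, 0.3333, -0.6667).
q_1·w_2 = (-0.6667)·4 + 0.0000·(-4) + 0.3333·(-3) + (-0.6667)·0 = -3.6667.
u_2 = w_2 + 3.6667·q_1 = (1.5556, -4.0000, -1.7778, -2.4444).
‖u_2‖ = 5.2493, so q_2 = (0.2963, -0.7620, -0.3387, -0.4657).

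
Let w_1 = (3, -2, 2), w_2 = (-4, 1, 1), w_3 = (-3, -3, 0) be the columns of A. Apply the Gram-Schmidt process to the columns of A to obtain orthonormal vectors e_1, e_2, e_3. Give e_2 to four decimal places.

w_1 = (3, -2, 2); ‖w_1‖ = 4.1231, so e_1 = (0.7276, -0.4851, 0.4851).
e_1·w_2 = 0.7276·(-4) + (-0.4851)·1 + 0.4851·1 = -2.9104.
u_2 = w_2 + 2.9104·e_1 = (-1.8824, -0.4118, 2.4118).
‖u_2‖ = 3.0870, so e_2 = (-0.6098, -0.1334, 0.7813).

e_2 = (-0.6098, -0.1334, 0.7813)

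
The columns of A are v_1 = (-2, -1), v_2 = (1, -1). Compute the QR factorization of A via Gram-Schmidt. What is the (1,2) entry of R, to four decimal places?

r_{12} = -0.4472

v_1 = (-2, -1); ‖v_1‖ = 2.2361, so e_1 = (-0.8944, -0.4472).
r_{12} = e_1·v_2 = -0.4472.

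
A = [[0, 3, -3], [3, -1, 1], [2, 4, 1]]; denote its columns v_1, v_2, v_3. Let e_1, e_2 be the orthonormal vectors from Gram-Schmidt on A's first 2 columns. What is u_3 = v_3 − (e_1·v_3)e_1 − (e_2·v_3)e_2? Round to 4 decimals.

u_3 = (-2.0128, -0.8626, 1.2939)

e_1 = v_1/‖v_1‖ = (0, 3, 2)/3.6056 = (0.0000, 0.8321, 0.5547).
r_{12} = e_1·v_2 = 1.3868.
u_2 = v_2 − 1.3868·e_1 = (3.0000, -2.1538, 3.2308).
‖u_2‖ = 4.9068, so e_2 = (0.6114, -0.4389, 0.6584).
r_{13} = e_1·v_3 = 1.3868; r_{23} = e_2·v_3 = -1.6147.
u_3 = v_3 − 1.3868·e_1 + 1.6147·e_2 = (-2.0128, -0.8626, 1.2939).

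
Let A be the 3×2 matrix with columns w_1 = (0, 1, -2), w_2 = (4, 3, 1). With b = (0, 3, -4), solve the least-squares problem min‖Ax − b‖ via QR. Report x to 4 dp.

q_1 = w_1/‖w_1‖ = (0, 1, -2)/2.2361 = (0.0000, 0.4472, -0.8944).
r_{12} = q_1·w_2 = 0.4472.
u_2 = w_2 − 0.4472·q_1 = (4.0000, 2.8000, 1.4000).
‖u_2‖ = 5.0794, so q_2 = (0.7875, 0.5512, 0.2756).
Qᵀb = (4.9193, 0.5512).
Back-substitute: x_2 = 0.5512/5.0794 = 0.1085.
x_1 = (4.9193 − 0.4472·0.1085)/2.2361 = 2.1783.

x = (2.1783, 0.1085)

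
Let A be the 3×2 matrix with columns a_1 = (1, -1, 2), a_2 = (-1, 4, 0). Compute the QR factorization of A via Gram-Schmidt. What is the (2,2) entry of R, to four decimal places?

a_1 = (1, -1, 2); ‖a_1‖ = 2.4495, so e_1 = (0.4082, -0.4082, 0.8165).
e_1·a_2 = 0.4082·(-1) + (-0.4082)·4 + 0.8165·0 = -2.0412.
u_2 = a_2 + 2.0412·e_1 = (-0.1667, 3.1667, 1.6667).
r_{22} = ‖u_2‖ = 3.5824.

r_{22} = 3.5824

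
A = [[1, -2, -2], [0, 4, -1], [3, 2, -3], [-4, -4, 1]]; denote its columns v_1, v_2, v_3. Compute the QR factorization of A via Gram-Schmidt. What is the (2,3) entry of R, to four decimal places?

e_1 = v_1/‖v_1‖ = (1, 0, 3, -4)/5.0990 = (0.1961, 0.0000, 0.5883, -0.7845).
r_{12} = e_1·v_2 = 3.9223.
u_2 = v_2 − 3.9223·e_1 = (-2.7692, 4.0000, -0.3077, -0.9231).
‖u_2‖ = 4.9614, so e_2 = (-0.5582, 0.8062, -0.0620, -0.1861).
r_{23} = e_2·v_3 = 0.3101.

r_{23} = 0.3101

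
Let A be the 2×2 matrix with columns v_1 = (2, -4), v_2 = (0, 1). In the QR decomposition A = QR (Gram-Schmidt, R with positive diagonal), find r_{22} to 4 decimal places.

v_1 = (2, -4); ‖v_1‖ = 4.4721, so e_1 = (0.4472, -0.8944).
e_1·v_2 = 0.4472·0 + (-0.8944)·1 = -0.8944.
u_2 = v_2 + 0.8944·e_1 = (0.4000, 0.2000).
r_{22} = ‖u_2‖ = 0.4472.

r_{22} = 0.4472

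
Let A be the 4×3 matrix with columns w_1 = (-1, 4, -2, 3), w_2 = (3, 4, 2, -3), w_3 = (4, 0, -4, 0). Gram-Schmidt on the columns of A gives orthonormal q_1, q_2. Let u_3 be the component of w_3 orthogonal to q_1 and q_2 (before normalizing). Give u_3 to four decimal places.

u_3 = (3.8175, -0.9544, -3.9439, -0.0842)

q_1 = w_1/‖w_1‖ = (-1, 4, -2, 3)/5.4772 = (-0.1826, 0.7303, -0.3651, 0.5477).
r_{12} = q_1·w_2 = 0.0000.
u_2 = w_2 − 0.0000·q_1 = (3.0000, 4.0000, 2.0000, -3.0000).
‖u_2‖ = 6.1644, so q_2 = (0.4867, 0.6489, 0.3244, -0.4867).
r_{13} = q_1·w_3 = 0.7303; r_{23} = q_2·w_3 = 0.6489.
u_3 = w_3 − 0.7303·q_1 − 0.6489·q_2 = (3.8175, -0.9544, -3.9439, -0.0842).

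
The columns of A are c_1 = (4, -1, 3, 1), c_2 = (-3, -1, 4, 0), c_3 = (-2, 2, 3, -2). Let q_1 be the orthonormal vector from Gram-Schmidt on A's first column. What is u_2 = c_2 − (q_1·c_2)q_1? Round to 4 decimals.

c_1 = (4, -1, 3, 1); ‖c_1‖ = 5.1962, so q_1 = (0.7698, -0.1925, 0.5774, 0.1925).
q_1·c_2 = 0.7698·(-3) + (-0.1925)·(-1) + 0.5774·4 + 0.1925·0 = 0.1925.
u_2 = c_2 − 0.1925·q_1 = (-3.1481, -0.9630, 3.8889, -0.0370).

u_2 = (-3.1481, -0.9630, 3.8889, -0.0370)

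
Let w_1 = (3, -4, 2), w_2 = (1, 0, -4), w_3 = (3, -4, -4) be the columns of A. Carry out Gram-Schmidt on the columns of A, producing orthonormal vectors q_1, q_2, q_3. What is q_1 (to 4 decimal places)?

q_1 = (0.5571, -0.7428, 0.3714)

w_1 = (3, -4, 2); ‖w_1‖ = 5.3852, so q_1 = (0.5571, -0.7428, 0.3714).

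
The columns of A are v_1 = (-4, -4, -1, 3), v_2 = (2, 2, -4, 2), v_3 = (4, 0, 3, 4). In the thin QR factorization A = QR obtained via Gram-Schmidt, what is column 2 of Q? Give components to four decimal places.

q_2 = (0.2742, 0.2742, -0.7952, 0.4661)

v_1 = (-4, -4, -1, 3); ‖v_1‖ = 6.4807, so q_1 = (-0.6172, -0.6172, -0.1543, 0.4629).
q_1·v_2 = (-0.6172)·2 + (-0.6172)·2 + (-0.1543)·(-4) + 0.4629·2 = -0.9258.
u_2 = v_2 + 0.9258·q_1 = (1.4286, 1.4286, -4.1429, 2.4286).
‖u_2‖ = 5.2099, so q_2 = (0.2742, 0.2742, -0.7952, 0.4661).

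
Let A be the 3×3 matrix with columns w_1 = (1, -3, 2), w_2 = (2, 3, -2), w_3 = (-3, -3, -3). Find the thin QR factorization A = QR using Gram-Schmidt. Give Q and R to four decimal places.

Q = [[0.2673, 0.9636, 0.0000], [-0.8018, 0.2224, -0.5547], [0.5345, -0.1482, -0.8321]], R = [[3.7417, -2.9399, 0.0000], [0.0000, 2.8909, -3.1132], [0.0000, 0.0000, 4.1603]]

w_1 = (1, -3, 2); ‖w_1‖ = 3.7417, so q_1 = (0.2673, -0.8018, 0.5345).
q_1·w_2 = 0.2673·2 + (-0.8018)·3 + 0.5345·(-2) = -2.9399.
u_2 = w_2 + 2.9399·q_1 = (2.7857, 0.6429, -0.4286).
‖u_2‖ = 2.8909, so q_2 = (0.9636, 0.2224, -0.1482).
q_1·w_3 = 0.2673·(-3) + (-0.8018)·(-3) + 0.5345·(-3) = 0.0000; q_2·w_3 = 0.9636·(-3) + 0.2224·(-3) + (-0.1482)·(-3) = -3.1132.
u_3 = w_3 + 0.0000·q_1 + 3.1132·q_2 = (0.0000, -2.3077, -3.4615).
‖u_3‖ = 4.1603, so q_3 = (0.0000, -0.5547, -0.8321).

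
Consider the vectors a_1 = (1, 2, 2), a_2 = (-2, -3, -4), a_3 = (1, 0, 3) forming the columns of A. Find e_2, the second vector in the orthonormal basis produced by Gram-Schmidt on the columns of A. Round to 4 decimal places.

e_2 = (-0.2981, 0.7454, -0.5963)

a_1 = (1, 2, 2); ‖a_1‖ = 3.0000, so e_1 = (0.3333, 0.6667, 0.6667).
e_1·a_2 = 0.3333·(-2) + 0.6667·(-3) + 0.6667·(-4) = -5.3333.
u_2 = a_2 + 5.3333·e_1 = (-0.2222, 0.5556, -0.4444).
‖u_2‖ = 0.7454, so e_2 = (-0.2981, 0.7454, -0.5963).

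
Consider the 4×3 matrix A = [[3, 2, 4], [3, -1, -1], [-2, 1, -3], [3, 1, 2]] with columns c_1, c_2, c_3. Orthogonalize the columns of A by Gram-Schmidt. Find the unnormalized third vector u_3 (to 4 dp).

u_3 = (0.6517, -1.9005, -2.6716, -0.5323)

c_1 = (3, 3, -2, 3); ‖c_1‖ = 5.5678, so q_1 = (0.5388, 0.5388, -0.3592, 0.5388).
q_1·c_2 = 0.5388·2 + 0.5388·(-1) + (-0.3592)·1 + 0.5388·1 = 0.7184.
u_2 = c_2 − 0.7184·q_1 = (1.6129, -1.3871, 1.2581, 0.6129).
‖u_2‖ = 2.5463, so q_2 = (0.6334, -0.5447, 0.4941, 0.2407).
q_1·c_3 = 0.5388·4 + 0.5388·(-1) + (-0.3592)·(-3) + 0.5388·2 = 3.7717; q_2·c_3 = 0.6334·4 + (-0.5447)·(-1) + 0.4941·(-3) + 0.2407·2 = 2.0776.
u_3 = c_3 − 3.7717·q_1 − 2.0776·q_2 = (0.6517, -1.9005, -2.6716, -0.5323).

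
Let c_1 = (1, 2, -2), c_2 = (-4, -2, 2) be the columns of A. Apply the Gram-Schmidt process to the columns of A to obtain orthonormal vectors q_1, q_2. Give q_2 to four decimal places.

q_2 = (-0.9428, 0.2357, -0.2357)

c_1 = (1, 2, -2); ‖c_1‖ = 3.0000, so q_1 = (0.3333, 0.6667, -0.6667).
q_1·c_2 = 0.3333·(-4) + 0.6667·(-2) + (-0.6667)·2 = -4.0000.
u_2 = c_2 + 4.0000·q_1 = (-2.6667, 0.6667, -0.6667).
‖u_2‖ = 2.8284, so q_2 = (-0.9428, 0.2357, -0.2357).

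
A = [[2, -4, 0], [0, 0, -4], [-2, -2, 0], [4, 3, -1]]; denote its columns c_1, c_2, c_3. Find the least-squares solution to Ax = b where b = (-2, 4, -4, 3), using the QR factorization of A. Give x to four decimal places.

c_1 = (2, 0, -2, 4); ‖c_1‖ = 4.8990, so e_1 = (0.4082, 0.0000, -0.4082, 0.8165).
e_1·c_2 = 0.4082·(-4) + 0.0000·0 + (-0.4082)·(-2) + 0.8165·3 = 1.6330.
u_2 = c_2 − 1.6330·e_1 = (-4.6667, 0.0000, -1.3333, 1.6667).
‖u_2‖ = 5.1316, so e_2 = (-0.9094, 0.0000, -0.2598, 0.3248).
e_1·c_3 = 0.4082·0 + 0.0000·(-4) + (-0.4082)·0 + 0.8165·(-1) = -0.8165; e_2·c_3 = (-0.9094)·0 + 0.0000·(-4) + (-0.2598)·0 + 0.3248·(-1) = -0.3248.
u_3 = c_3 + 0.8165·e_1 + 0.3248·e_2 = (0.0380, -4.0000, -0.4177, -0.2278).
‖u_3‖ = 4.0284, so e_3 = (0.0094, -0.9930, -0.1037, -0.0566).
Qᵀb = (3.2660, 3.8325, -3.7456).
Back-substitute: x_3 = -3.7456/4.0284 = -0.9298.
x_2 = (3.8325 + 0.3248·(-0.9298))/5.1316 = 0.6880.
x_1 = (3.2660 − 1.6330·0.6880 + 0.8165·(-0.9298))/4.8990 = 0.2824.

x = (0.2824, 0.6880, -0.9298)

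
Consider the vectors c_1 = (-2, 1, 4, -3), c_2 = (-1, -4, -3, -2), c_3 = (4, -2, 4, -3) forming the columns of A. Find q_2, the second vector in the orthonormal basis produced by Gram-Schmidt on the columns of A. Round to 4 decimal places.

q_1 = c_1/‖c_1‖ = (-2, 1, 4, -3)/5.4772 = (-0.3651, 0.1826, 0.7303, -0.5477).
r_{12} = q_1·c_2 = -1.4606.
u_2 = c_2 + 1.4606·q_1 = (-1.5333, -3.7333, -1.9333, -2.8000).
‖u_2‖ = 5.2789, so q_2 = (-0.2905, -0.7072, -0.3662, -0.5304).

q_2 = (-0.2905, -0.7072, -0.3662, -0.5304)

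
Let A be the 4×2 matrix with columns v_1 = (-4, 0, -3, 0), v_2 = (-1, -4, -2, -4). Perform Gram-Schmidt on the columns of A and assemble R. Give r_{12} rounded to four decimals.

v_1 = (-4, 0, -3, 0); ‖v_1‖ = 5.0000, so q_1 = (-0.8000, 0.0000, -0.6000, 0.0000).
r_{12} = q_1·v_2 = 2.0000.

r_{12} = 2.0000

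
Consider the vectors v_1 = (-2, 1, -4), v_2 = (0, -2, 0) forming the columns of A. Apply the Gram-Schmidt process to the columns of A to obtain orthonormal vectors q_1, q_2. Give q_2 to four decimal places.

q_2 = (-0.0976, -0.9759, -0.1952)

v_1 = (-2, 1, -4); ‖v_1‖ = 4.5826, so q_1 = (-0.4364, 0.2182, -0.8729).
q_1·v_2 = (-0.4364)·0 + 0.2182·(-2) + (-0.8729)·0 = -0.4364.
u_2 = v_2 + 0.4364·q_1 = (-0.1905, -1.9048, -0.3810).
‖u_2‖ = 1.9518, so q_2 = (-0.0976, -0.9759, -0.1952).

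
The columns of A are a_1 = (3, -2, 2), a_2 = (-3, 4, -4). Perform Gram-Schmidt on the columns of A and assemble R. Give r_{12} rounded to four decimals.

r_{12} = -6.0634

a_1 = (3, -2, 2); ‖a_1‖ = 4.1231, so q_1 = (0.7276, -0.4851, 0.4851).
r_{12} = q_1·a_2 = -6.0634.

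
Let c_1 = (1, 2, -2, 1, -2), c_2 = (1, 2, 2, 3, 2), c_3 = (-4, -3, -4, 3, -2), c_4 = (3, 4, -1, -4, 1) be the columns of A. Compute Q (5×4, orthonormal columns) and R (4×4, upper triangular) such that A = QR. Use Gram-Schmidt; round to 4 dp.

c_1 = (1, 2, -2, 1, -2); ‖c_1‖ = 3.7417, so q_1 = (0.2673, 0.5345, -0.5345, 0.2673, -0.5345).
q_1·c_2 = 0.2673·1 + 0.5345·2 + (-0.5345)·2 + 0.2673·3 + (-0.5345)·2 = 0.0000.
u_2 = c_2 + 0.0000·q_1 = (1.0000, 2.0000, 2.0000, 3.0000, 2.0000).
‖u_2‖ = 4.6904, so q_2 = (0.2132, 0.4264, 0.4264, 0.6396, 0.4264).
q_1·c_3 = 0.2673·(-4) + 0.5345·(-3) + (-0.5345)·(-4) + 0.2673·3 + (-0.5345)·(-2) = 1.3363; q_2·c_3 = 0.2132·(-4) + 0.4264·(-3) + 0.4264·(-4) + 0.6396·3 + 0.4264·(-2) = -2.7716.
u_3 = c_3 − 1.3363·q_1 + 2.7716·q_2 = (-3.7662, -2.5325, -2.1039, 4.4156, -0.1039).
‖u_3‖ = 6.6733, so q_3 = (-0.5644, -0.3795, -0.3153, 0.6617, -0.0156).
q_1·c_4 = 0.2673·3 + 0.5345·4 + (-0.5345)·(-1) + 0.2673·(-4) + (-0.5345)·1 = 1.8708; q_2·c_4 = 0.2132·3 + 0.4264·4 + 0.4264·(-1) + 0.6396·(-4) + 0.4264·1 = -0.2132; q_3·c_4 = (-0.5644)·3 + (-0.3795)·4 + (-0.3153)·(-1) + 0.6617·(-4) + (-0.0156)·1 = -5.5581.
u_4 = c_4 − 1.8708·q_1 + 0.2132·q_2 + 5.5581·q_3 = (-0.5914, 0.9816, -1.6614, -0.6859, 2.0044).
‖u_4‖ = 2.9260, so q_4 = (-0.2021, 0.3355, -0.5678, -0.2344, 0.6850).

Q = [[0.2673, 0.2132, -0.5644, -0.2021], [0.5345, 0.4264, -0.3795, 0.3355], [-0.5345, 0.4264, -0.3153, -0.5678], [0.2673, 0.6396, 0.6617, -0.2344], [-0.5345, 0.4264, -0.0156, 0.6850]], R = [[3.7417, 0.0000, 1.3363, 1.8708], [0.0000, 4.6904, -2.7716, -0.2132], [0.0000, 0.0000, 6.6733, -5.5581], [0.0000, 0.0000, 0.0000, 2.9260]]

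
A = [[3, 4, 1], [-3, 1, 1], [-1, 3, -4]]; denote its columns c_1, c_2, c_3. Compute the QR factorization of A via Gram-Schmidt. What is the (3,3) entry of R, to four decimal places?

r_{33} = 3.7849

c_1 = (3, -3, -1); ‖c_1‖ = 4.3589, so q_1 = (0.6882, -0.6882, -0.2294).
q_1·c_2 = 0.6882·4 + (-0.6882)·1 + (-0.2294)·3 = 1.3765.
u_2 = c_2 − 1.3765·q_1 = (3.0526, 1.9474, 3.3158).
‖u_2‖ = 4.9097, so q_2 = (0.6218, 0.3966, 0.6754).
q_1·c_3 = 0.6882·1 + (-0.6882)·1 + (-0.2294)·(-4) = 0.9177; q_2·c_3 = 0.6218·1 + 0.3966·1 + 0.6754·(-4) = -1.6830.
u_3 = c_3 − 0.9177·q_1 + 1.6830·q_2 = (1.4148, 2.2991, -2.6528).
r_{33} = ‖u_3‖ = 3.7849.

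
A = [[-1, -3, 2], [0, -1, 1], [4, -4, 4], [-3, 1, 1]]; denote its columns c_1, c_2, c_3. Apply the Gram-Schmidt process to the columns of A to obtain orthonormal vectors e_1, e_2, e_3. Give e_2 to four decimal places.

c_1 = (-1, 0, 4, -3); ‖c_1‖ = 5.0990, so e_1 = (-0.1961, 0.0000, 0.7845, -0.5883).
e_1·c_2 = (-0.1961)·(-3) + 0.0000·(-1) + 0.7845·(-4) + (-0.5883)·1 = -3.1379.
u_2 = c_2 + 3.1379·e_1 = (-3.6154, -1.0000, -1.5385, -0.8462).
‖u_2‖ = 4.1417, so e_2 = (-0.8729, -0.2414, -0.3715, -0.2043).

e_2 = (-0.8729, -0.2414, -0.3715, -0.2043)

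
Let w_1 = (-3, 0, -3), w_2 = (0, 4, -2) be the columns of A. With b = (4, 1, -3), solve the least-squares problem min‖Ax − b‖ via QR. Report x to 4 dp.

x = (-0.3704, 0.6111)

w_1 = (-3, 0, -3); ‖w_1‖ = 4.2426, so q_1 = (-0.7071, 0.0000, -0.7071).
q_1·w_2 = (-0.7071)·0 + 0.0000·4 + (-0.7071)·(-2) = 1.4142.
u_2 = w_2 − 1.4142·q_1 = (1.0000, 4.0000, -1.0000).
‖u_2‖ = 4.2426, so q_2 = (0.2357, 0.9428, -0.2357).
Qᵀb = (-0.7071, 2.5927).
Back-substitute: x_2 = 2.5927/4.2426 = 0.6111.
x_1 = (-0.7071 − 1.4142·0.6111)/4.2426 = -0.3704.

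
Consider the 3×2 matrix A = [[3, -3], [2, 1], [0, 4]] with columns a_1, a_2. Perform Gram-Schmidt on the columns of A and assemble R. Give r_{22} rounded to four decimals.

e_1 = a_1/‖a_1‖ = (3, 2, 0)/3.6056 = (0.8321, 0.5547, 0.0000).
r_{12} = e_1·a_2 = -1.9415.
u_2 = a_2 + 1.9415·e_1 = (-1.3846, 2.0769, 4.0000).
r_{22} = ‖u_2‖ = 4.7150.

r_{22} = 4.7150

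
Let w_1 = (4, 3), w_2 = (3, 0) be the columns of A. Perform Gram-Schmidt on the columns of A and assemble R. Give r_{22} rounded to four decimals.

w_1 = (4, 3); ‖w_1‖ = 5.0000, so q_1 = (0.8000, 0.6000).
q_1·w_2 = 0.8000·3 + 0.6000·0 = 2.4000.
u_2 = w_2 − 2.4000·q_1 = (1.0800, -1.4400).
r_{22} = ‖u_2‖ = 1.8000.

r_{22} = 1.8000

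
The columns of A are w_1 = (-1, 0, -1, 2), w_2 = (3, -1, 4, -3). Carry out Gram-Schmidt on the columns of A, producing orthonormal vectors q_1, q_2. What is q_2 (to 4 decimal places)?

q_2 = (0.3188, -0.3825, 0.7013, 0.5101)

w_1 = (-1, 0, -1, 2); ‖w_1‖ = 2.4495, so q_1 = (-0.4082, 0.0000, -0.4082, 0.8165).
q_1·w_2 = (-0.4082)·3 + 0.0000·(-1) + (-0.4082)·4 + 0.8165·(-3) = -5.3072.
u_2 = w_2 + 5.3072·q_1 = (0.8333, -1.0000, 1.8333, 1.3333).
‖u_2‖ = 2.6141, so q_2 = (0.3188, -0.3825, 0.7013, 0.5101).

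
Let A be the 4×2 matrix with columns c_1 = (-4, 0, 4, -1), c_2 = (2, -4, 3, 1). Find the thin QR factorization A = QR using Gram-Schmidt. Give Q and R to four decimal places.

c_1 = (-4, 0, 4, -1); ‖c_1‖ = 5.7446, so e_1 = (-0.6963, 0.0000, 0.6963, -0.1741).
e_1·c_2 = (-0.6963)·2 + 0.0000·(-4) + 0.6963·3 + (-0.1741)·1 = 0.5222.
u_2 = c_2 − 0.5222·e_1 = (2.3636, -4.0000, 2.6364, 1.0909).
‖u_2‖ = 5.4523, so e_2 = (0.4335, -0.7336, 0.4835, 0.2001).

Q = [[-0.6963, 0.4335], [0.0000, -0.7336], [0.6963, 0.4835], [-0.1741, 0.2001]], R = [[5.7446, 0.5222], [0.0000, 5.4523]]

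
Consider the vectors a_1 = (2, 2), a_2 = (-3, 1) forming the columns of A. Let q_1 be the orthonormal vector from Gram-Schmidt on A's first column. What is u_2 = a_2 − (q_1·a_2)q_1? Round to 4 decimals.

a_1 = (2, 2); ‖a_1‖ = 2.8284, so q_1 = (0.7071, 0.7071).
q_1·a_2 = 0.7071·(-3) + 0.7071·1 = -1.4142.
u_2 = a_2 + 1.4142·q_1 = (-2.0000, 2.0000).

u_2 = (-2.0000, 2.0000)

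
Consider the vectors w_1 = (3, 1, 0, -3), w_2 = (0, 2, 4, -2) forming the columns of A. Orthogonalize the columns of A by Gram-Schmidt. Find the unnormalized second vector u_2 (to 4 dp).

u_2 = (-1.2632, 1.5789, 4.0000, -0.7368)

w_1 = (3, 1, 0, -3); ‖w_1‖ = 4.3589, so e_1 = (0.6882, 0.2294, 0.0000, -0.6882).
e_1·w_2 = 0.6882·0 + 0.2294·2 + 0.0000·4 + (-0.6882)·(-2) = 1.8353.
u_2 = w_2 − 1.8353·e_1 = (-1.2632, 1.5789, 4.0000, -0.7368).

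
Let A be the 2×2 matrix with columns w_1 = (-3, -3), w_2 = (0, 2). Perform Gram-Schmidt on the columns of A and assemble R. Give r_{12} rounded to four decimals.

r_{12} = -1.4142

w_1 = (-3, -3); ‖w_1‖ = 4.2426, so q_1 = (-0.7071, -0.7071).
r_{12} = q_1·w_2 = -1.4142.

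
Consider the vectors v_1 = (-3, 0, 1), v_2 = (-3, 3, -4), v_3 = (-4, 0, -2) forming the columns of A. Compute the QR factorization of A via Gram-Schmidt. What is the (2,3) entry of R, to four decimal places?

e_1 = v_1/‖v_1‖ = (-3, 0, 1)/3.1623 = (-0.9487, 0.0000, 0.3162).
r_{12} = e_1·v_2 = 1.5811.
u_2 = v_2 − 1.5811·e_1 = (-1.5000, 3.0000, -4.5000).
‖u_2‖ = 5.6125, so e_2 = (-0.2673, 0.5345, -0.8018).
r_{23} = e_2·v_3 = 2.6726.

r_{23} = 2.6726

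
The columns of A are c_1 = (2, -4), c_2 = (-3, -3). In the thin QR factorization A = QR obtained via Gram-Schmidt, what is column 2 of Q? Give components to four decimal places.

q_2 = (-0.8944, -0.4472)

q_1 = c_1/‖c_1‖ = (2, -4)/4.4721 = (0.4472, -0.8944).
r_{12} = q_1·c_2 = 1.3416.
u_2 = c_2 − 1.3416·q_1 = (-3.6000, -1.8000).
‖u_2‖ = 4.0249, so q_2 = (-0.8944, -0.4472).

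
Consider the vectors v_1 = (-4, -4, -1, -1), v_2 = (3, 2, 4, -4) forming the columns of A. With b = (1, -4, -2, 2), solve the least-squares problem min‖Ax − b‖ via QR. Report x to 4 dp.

v_1 = (-4, -4, -1, -1); ‖v_1‖ = 5.8310, so q_1 = (-0.6860, -0.6860, -0.1715, -0.1715).
q_1·v_2 = (-0.6860)·3 + (-0.6860)·2 + (-0.1715)·4 + (-0.1715)·(-4) = -3.4300.
u_2 = v_2 + 3.4300·q_1 = (0.6471, -0.3529, 3.4118, -4.5882).
‖u_2‖ = 5.7650, so q_2 = (0.1122, -0.0612, 0.5918, -0.7959).
Qᵀb = (2.0580, -2.4182).
Back-substitute: x_2 = -2.4182/5.7650 = -0.4195.
x_1 = (2.0580 + 3.4300·(-0.4195))/5.8310 = 0.1062.

x = (0.1062, -0.4195)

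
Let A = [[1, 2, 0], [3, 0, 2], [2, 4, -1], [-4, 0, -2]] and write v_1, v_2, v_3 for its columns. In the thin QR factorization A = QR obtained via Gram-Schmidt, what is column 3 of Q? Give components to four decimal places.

v_1 = (1, 3, 2, -4); ‖v_1‖ = 5.4772, so e_1 = (0.1826, 0.5477, 0.3651, -0.7303).
e_1·v_2 = 0.1826·2 + 0.5477·0 + 0.3651·4 + (-0.7303)·0 = 1.8257.
u_2 = v_2 − 1.8257·e_1 = (1.6667, -1.0000, 3.3333, 1.3333).
‖u_2‖ = 4.0825, so e_2 = (0.4082, -0.2449, 0.8165, 0.3266).
e_1·v_3 = 0.1826·0 + 0.5477·2 + 0.3651·(-1) + (-0.7303)·(-2) = 2.1909; e_2·v_3 = 0.4082·0 + (-0.2449)·2 + 0.8165·(-1) + 0.3266·(-2) = -1.9596.
u_3 = v_3 − 2.1909·e_1 + 1.9596·e_2 = (0.4000, 0.3200, -0.2000, 0.2400).
‖u_3‖ = 0.6000, so e_3 = (0.6667, 0.5333, -0.3333, 0.4000).

e_3 = (0.6667, 0.5333, -0.3333, 0.4000)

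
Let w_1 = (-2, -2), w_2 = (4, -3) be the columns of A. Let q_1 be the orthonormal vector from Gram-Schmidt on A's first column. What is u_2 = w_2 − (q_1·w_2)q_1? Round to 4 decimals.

u_2 = (3.5000, -3.5000)

w_1 = (-2, -2); ‖w_1‖ = 2.8284, so q_1 = (-0.7071, -0.7071).
q_1·w_2 = (-0.7071)·4 + (-0.7071)·(-3) = -0.7071.
u_2 = w_2 + 0.7071·q_1 = (3.5000, -3.5000).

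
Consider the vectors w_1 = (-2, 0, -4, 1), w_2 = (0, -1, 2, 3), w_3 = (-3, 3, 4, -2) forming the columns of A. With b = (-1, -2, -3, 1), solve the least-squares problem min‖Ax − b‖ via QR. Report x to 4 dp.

x = (0.5979, 0.1239, -0.2553)

w_1 = (-2, 0, -4, 1); ‖w_1‖ = 4.5826, so q_1 = (-0.4364, 0.0000, -0.8729, 0.2182).
q_1·w_2 = (-0.4364)·0 + 0.0000·(-1) + (-0.8729)·2 + 0.2182·3 = -1.0911.
u_2 = w_2 + 1.0911·q_1 = (-0.4762, -1.0000, 1.0476, 3.2381).
‖u_2‖ = 3.5790, so q_2 = (-0.1330, -0.2794, 0.2927, 0.9047).
q_1·w_3 = (-0.4364)·(-3) + 0.0000·3 + (-0.8729)·4 + 0.2182·(-2) = -2.6186; q_2·w_3 = (-0.1330)·(-3) + (-0.2794)·3 + 0.2927·4 + 0.9047·(-2) = -1.0777.
u_3 = w_3 + 2.6186·q_1 + 1.0777·q_2 = (-4.2862, 2.6989, 2.0297, -0.4535).
‖u_3‖ = 5.4755, so q_3 = (-0.7828, 0.4929, 0.3707, -0.0828).
Qᵀb = (3.2733, 0.7185, -1.3979).
Back-substitute: x_3 = -1.3979/5.4755 = -0.2553.
x_2 = (0.7185 + 1.0777·(-0.2553))/3.5790 = 0.1239.
x_1 = (3.2733 + 1.0911·0.1239 + 2.6186·(-0.2553))/4.5826 = 0.5979.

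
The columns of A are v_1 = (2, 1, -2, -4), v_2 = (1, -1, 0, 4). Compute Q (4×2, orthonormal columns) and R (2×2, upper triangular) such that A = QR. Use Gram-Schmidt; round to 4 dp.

q_1 = v_1/‖v_1‖ = (2, 1, -2, -4)/5.0000 = (0.4000, 0.2000, -0.4000, -0.8000).
r_{12} = q_1·v_2 = -3.0000.
u_2 = v_2 + 3.0000·q_1 = (2.2000, -0.4000, -1.2000, 1.6000).
‖u_2‖ = 3.0000, so q_2 = (0.7333, -0.1333, -0.4000, 0.5333).

Q = [[0.4000, 0.7333], [0.2000, -0.1333], [-0.4000, -0.4000], [-0.8000, 0.5333]], R = [[5.0000, -3.0000], [0.0000, 3.0000]]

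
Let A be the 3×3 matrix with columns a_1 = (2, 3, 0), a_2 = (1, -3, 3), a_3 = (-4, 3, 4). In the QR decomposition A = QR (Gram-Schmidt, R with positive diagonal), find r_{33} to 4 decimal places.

r_{33} = 6.3960

q_1 = a_1/‖a_1‖ = (2, 3, 0)/3.6056 = (0.5547, 0.8321, 0.0000).
r_{12} = q_1·a_2 = -1.9415.
u_2 = a_2 + 1.9415·q_1 = (2.0769, -1.3846, 3.0000).
‖u_2‖ = 3.9027, so q_2 = (0.5322, -0.3548, 0.7687).
r_{13} = q_1·a_3 = 0.2774; r_{23} = q_2·a_3 = -0.1183.
u_3 = a_3 − 0.2774·q_1 + 0.1183·q_2 = (-4.0909, 2.7273, 4.0909).
r_{33} = ‖u_3‖ = 6.3960.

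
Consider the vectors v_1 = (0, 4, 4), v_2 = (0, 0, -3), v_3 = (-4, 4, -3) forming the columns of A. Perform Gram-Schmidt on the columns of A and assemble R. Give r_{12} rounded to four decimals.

v_1 = (0, 4, 4); ‖v_1‖ = 5.6569, so q_1 = (0.0000, 0.7071, 0.7071).
r_{12} = q_1·v_2 = -2.1213.

r_{12} = -2.1213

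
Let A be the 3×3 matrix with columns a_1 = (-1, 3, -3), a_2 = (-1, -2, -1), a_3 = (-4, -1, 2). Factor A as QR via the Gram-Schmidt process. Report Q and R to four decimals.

a_1 = (-1, 3, -3); ‖a_1‖ = 4.3589, so q_1 = (-0.2294, 0.6882, -0.6882).
q_1·a_2 = (-0.2294)·(-1) + 0.6882·(-2) + (-0.6882)·(-1) = -0.4588.
u_2 = a_2 + 0.4588·q_1 = (-1.1053, -1.6842, -1.3158).
‖u_2‖ = 2.4061, so q_2 = (-0.4594, -0.7000, -0.5468).
q_1·a_3 = (-0.2294)·(-4) + 0.6882·(-1) + (-0.6882)·2 = -1.1471; q_2·a_3 = (-0.4594)·(-4) + (-0.7000)·(-1) + (-0.5468)·2 = 1.4437.
u_3 = a_3 + 1.1471·q_1 − 1.4437·q_2 = (-3.6000, 0.8000, 2.0000).
‖u_3‖ = 4.1952, so q_3 = (-0.8581, 0.1907, 0.4767).

Q = [[-0.2294, -0.4594, -0.8581], [0.6882, -0.7000, 0.1907], [-0.6882, -0.5468, 0.4767]], R = [[4.3589, -0.4588, -1.1471], [0.0000, 2.4061, 1.4437], [0.0000, 0.0000, 4.1952]]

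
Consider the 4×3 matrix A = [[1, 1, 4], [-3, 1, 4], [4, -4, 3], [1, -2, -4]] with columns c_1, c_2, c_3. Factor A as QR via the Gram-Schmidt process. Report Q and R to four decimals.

Q = [[0.1925, 0.6494, 0.4095], [-0.5774, -0.4560, 0.6324], [0.7698, -0.3869, 0.4834], [0.1925, -0.4698, -0.4458]], R = [[5.1962, -3.8490, 0.0000], [0.0000, 2.6805, 1.4922], [0.0000, 0.0000, 7.4009]]

c_1 = (1, -3, 4, 1); ‖c_1‖ = 5.1962, so q_1 = (0.1925, -0.5774, 0.7698, 0.1925).
q_1·c_2 = 0.1925·1 + (-0.5774)·1 + 0.7698·(-4) + 0.1925·(-2) = -3.8490.
u_2 = c_2 + 3.8490·q_1 = (1.7407, -1.2222, -1.0370, -1.2593).
‖u_2‖ = 2.6805, so q_2 = (0.6494, -0.4560, -0.3869, -0.4698).
q_1·c_3 = 0.1925·4 + (-0.5774)·4 + 0.7698·3 + 0.1925·(-4) = 0.0000; q_2·c_3 = 0.6494·4 + (-0.4560)·4 + (-0.3869)·3 + (-0.4698)·(-4) = 1.4922.
u_3 = c_3 − 0.0000·q_1 − 1.4922·q_2 = (3.0309, 4.6804, 3.5773, -3.2990).
‖u_3‖ = 7.4009, so q_3 = (0.4095, 0.6324, 0.4834, -0.4458).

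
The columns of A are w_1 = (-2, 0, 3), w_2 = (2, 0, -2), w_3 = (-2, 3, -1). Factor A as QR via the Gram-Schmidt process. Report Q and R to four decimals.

Q = [[-0.5547, 0.8321, 0.0000], [0.0000, 0.0000, 1.0000], [0.8321, 0.5547, 0.0000]], R = [[3.6056, -2.7735, 0.2774], [0.0000, 0.5547, -2.2188], [0.0000, 0.0000, 3.0000]]

w_1 = (-2, 0, 3); ‖w_1‖ = 3.6056, so q_1 = (-0.5547, 0.0000, 0.8321).
q_1·w_2 = (-0.5547)·2 + 0.0000·0 + 0.8321·(-2) = -2.7735.
u_2 = w_2 + 2.7735·q_1 = (0.4615, 0.0000, 0.3077).
‖u_2‖ = 0.5547, so q_2 = (0.8321, 0.0000, 0.5547).
q_1·w_3 = (-0.5547)·(-2) + 0.0000·3 + 0.8321·(-1) = 0.2774; q_2·w_3 = 0.8321·(-2) + 0.0000·3 + 0.5547·(-1) = -2.2188.
u_3 = w_3 − 0.2774·q_1 + 2.2188·q_2 = (0.0000, 3.0000, 0.0000).
‖u_3‖ = 3.0000, so q_3 = (0.0000, 1.0000, 0.0000).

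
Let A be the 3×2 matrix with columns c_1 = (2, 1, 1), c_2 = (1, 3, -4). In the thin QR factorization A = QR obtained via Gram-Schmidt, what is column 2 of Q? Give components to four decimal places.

e_2 = (0.1312, 0.5575, -0.8198)

c_1 = (2, 1, 1); ‖c_1‖ = 2.4495, so e_1 = (0.8165, 0.4082, 0.4082).
e_1·c_2 = 0.8165·1 + 0.4082·3 + 0.4082·(-4) = 0.4082.
u_2 = c_2 − 0.4082·e_1 = (0.6667, 2.8333, -4.1667).
‖u_2‖ = 5.0827, so e_2 = (0.1312, 0.5575, -0.8198).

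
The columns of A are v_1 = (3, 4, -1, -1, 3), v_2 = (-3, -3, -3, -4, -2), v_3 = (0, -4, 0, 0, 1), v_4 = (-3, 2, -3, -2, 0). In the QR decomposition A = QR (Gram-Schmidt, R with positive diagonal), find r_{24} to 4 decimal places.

r_{24} = 3.7094

v_1 = (3, 4, -1, -1, 3); ‖v_1‖ = 6.0000, so e_1 = (0.5000, 0.6667, -0.1667, -0.1667, 0.5000).
e_1·v_2 = 0.5000·(-3) + 0.6667·(-3) + (-0.1667)·(-3) + (-0.1667)·(-4) + 0.5000·(-2) = -3.3333.
u_2 = v_2 + 3.3333·e_1 = (-1.3333, -0.7778, -3.5556, -4.5556, -0.3333).
‖u_2‖ = 5.9907, so e_2 = (-0.2226, -0.1298, -0.5935, -0.7604, -0.0556).
r_{24} = e_2·v_4 = 3.7094.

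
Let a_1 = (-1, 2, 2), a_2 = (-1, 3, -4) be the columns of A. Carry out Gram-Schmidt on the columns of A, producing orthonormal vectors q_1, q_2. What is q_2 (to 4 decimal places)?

a_1 = (-1, 2, 2); ‖a_1‖ = 3.0000, so q_1 = (-0.3333, 0.6667, 0.6667).
q_1·a_2 = (-0.3333)·(-1) + 0.6667·3 + 0.6667·(-4) = -0.3333.
u_2 = a_2 + 0.3333·q_1 = (-1.1111, 3.2222, -3.7778).
‖u_2‖ = 5.0881, so q_2 = (-0.2184, 0.6333, -0.7425).

q_2 = (-0.2184, 0.6333, -0.7425)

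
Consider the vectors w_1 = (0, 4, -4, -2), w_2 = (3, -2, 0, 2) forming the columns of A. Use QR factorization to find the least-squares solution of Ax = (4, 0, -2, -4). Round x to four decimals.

w_1 = (0, 4, -4, -2); ‖w_1‖ = 6.0000, so q_1 = (0.0000, 0.6667, -0.6667, -0.3333).
q_1·w_2 = 0.0000·3 + 0.6667·(-2) + (-0.6667)·0 + (-0.3333)·2 = -2.0000.
u_2 = w_2 + 2.0000·q_1 = (3.0000, -0.6667, -1.3333, 1.3333).
‖u_2‖ = 3.6056, so q_2 = (0.8321, -0.1849, -0.3698, 0.3698).
Qᵀb = (2.6667, 2.5886).
Back-substitute: x_2 = 2.5886/3.6056 = 0.7179.
x_1 = (2.6667 + 2.0000·0.7179)/6.0000 = 0.6838.

x = (0.6838, 0.7179)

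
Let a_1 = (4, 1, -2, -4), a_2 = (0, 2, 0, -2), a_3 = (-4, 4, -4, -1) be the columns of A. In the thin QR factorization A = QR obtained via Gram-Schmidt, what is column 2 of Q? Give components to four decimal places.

e_2 = (-0.4697, 0.7515, 0.2349, -0.3993)

a_1 = (4, 1, -2, -4); ‖a_1‖ = 6.0828, so e_1 = (0.6576, 0.1644, -0.3288, -0.6576).
e_1·a_2 = 0.6576·0 + 0.1644·2 + (-0.3288)·0 + (-0.6576)·(-2) = 1.6440.
u_2 = a_2 − 1.6440·e_1 = (-1.0811, 1.7297, 0.5405, -0.9189).
‖u_2‖ = 2.3016, so e_2 = (-0.4697, 0.7515, 0.2349, -0.3993).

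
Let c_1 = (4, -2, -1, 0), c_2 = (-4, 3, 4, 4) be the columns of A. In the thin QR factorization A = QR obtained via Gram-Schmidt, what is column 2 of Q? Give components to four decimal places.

e_2 = (0.1912, 0.1052, 0.5545, 0.8031)

c_1 = (4, -2, -1, 0); ‖c_1‖ = 4.5826, so e_1 = (0.8729, -0.4364, -0.2182, 0.0000).
e_1·c_2 = 0.8729·(-4) + (-0.4364)·3 + (-0.2182)·4 + 0.0000·4 = -5.6737.
u_2 = c_2 + 5.6737·e_1 = (0.9524, 0.5238, 2.7619, 4.0000).
‖u_2‖ = 4.9809, so e_2 = (0.1912, 0.1052, 0.5545, 0.8031).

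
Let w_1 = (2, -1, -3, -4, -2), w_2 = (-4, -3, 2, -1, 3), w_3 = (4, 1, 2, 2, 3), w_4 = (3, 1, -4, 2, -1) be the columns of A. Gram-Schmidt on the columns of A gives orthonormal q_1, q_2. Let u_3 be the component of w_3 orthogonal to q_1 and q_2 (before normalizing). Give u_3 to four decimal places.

w_1 = (2, -1, -3, -4, -2); ‖w_1‖ = 5.8310, so q_1 = (0.3430, -0.1715, -0.5145, -0.6860, -0.3430).
q_1·w_2 = 0.3430·(-4) + (-0.1715)·(-3) + (-0.5145)·2 + (-0.6860)·(-1) + (-0.3430)·3 = -2.2295.
u_2 = w_2 + 2.2295·q_1 = (-3.2353, -3.3824, 0.8529, -2.5294, 2.2353).
‖u_2‖ = 5.8335, so q_2 = (-0.5546, -0.5798, 0.1462, -0.4336, 0.3832).
q_1·w_3 = 0.3430·4 + (-0.1715)·1 + (-0.5145)·2 + (-0.6860)·2 + (-0.3430)·3 = -2.2295; q_2·w_3 = (-0.5546)·4 + (-0.5798)·1 + 0.1462·2 + (-0.4336)·2 + 0.3832·3 = -2.2235.
u_3 = w_3 + 2.2295·q_1 + 2.2235·q_2 = (3.5315, -0.6716, 1.1780, -0.4935, 3.0873).

u_3 = (3.5315, -0.6716, 1.1780, -0.4935, 3.0873)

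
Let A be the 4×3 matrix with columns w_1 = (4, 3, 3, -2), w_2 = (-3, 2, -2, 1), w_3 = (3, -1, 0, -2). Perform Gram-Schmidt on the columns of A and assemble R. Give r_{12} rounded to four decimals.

w_1 = (4, 3, 3, -2); ‖w_1‖ = 6.1644, so e_1 = (0.6489, 0.4867, 0.4867, -0.3244).
r_{12} = e_1·w_2 = -2.2711.

r_{12} = -2.2711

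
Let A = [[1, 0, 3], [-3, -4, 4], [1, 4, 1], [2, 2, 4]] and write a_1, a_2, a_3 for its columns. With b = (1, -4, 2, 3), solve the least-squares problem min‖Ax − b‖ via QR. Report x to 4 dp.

e_1 = a_1/‖a_1‖ = (1, -3, 1, 2)/3.8730 = (0.2582, -0.7746, 0.2582, 0.5164).
r_{12} = e_1·a_2 = 5.1640.
u_2 = a_2 − 5.1640·e_1 = (-1.3333, 0.0000, 2.6667, -0.6667).
‖u_2‖ = 3.0551, so e_2 = (-0.4364, 0.0000, 0.8729, -0.2182).
r_{13} = e_1·a_3 = 0.0000; r_{23} = e_2·a_3 = -1.3093.
u_3 = a_3 + 0.0000·e_1 + 1.3093·e_2 = (2.4286, 4.0000, 2.1429, 3.7143).
‖u_3‖ = 6.3471, so e_3 = (0.3826, 0.6302, 0.3376, 0.5852).
Qᵀb = (5.4222, 0.6547, 0.2926).
Back-substitute: x_3 = 0.2926/6.3471 = 0.0461.
x_2 = (0.6547 + 1.3093·0.0461)/3.0551 = 0.2340.
x_1 = (5.4222 − 5.1640·0.2340 + 0.0000·0.0461)/3.8730 = 1.0879.

x = (1.0879, 0.2340, 0.0461)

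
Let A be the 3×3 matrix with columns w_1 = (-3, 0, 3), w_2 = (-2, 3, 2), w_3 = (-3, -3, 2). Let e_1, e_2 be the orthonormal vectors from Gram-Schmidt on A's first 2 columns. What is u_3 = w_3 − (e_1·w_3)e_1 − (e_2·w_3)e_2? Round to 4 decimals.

u_3 = (-0.5000, 0.0000, -0.5000)

e_1 = w_1/‖w_1‖ = (-3, 0, 3)/4.2426 = (-0.7071, 0.0000, 0.7071).
r_{12} = e_1·w_2 = 2.8284.
u_2 = w_2 − 2.8284·e_1 = (0.0000, 3.0000, 0.0000).
‖u_2‖ = 3.0000, so e_2 = (0.0000, 1.0000, 0.0000).
r_{13} = e_1·w_3 = 3.5355; r_{23} = e_2·w_3 = -3.0000.
u_3 = w_3 − 3.5355·e_1 + 3.0000·e_2 = (-0.5000, 0.0000, -0.5000).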